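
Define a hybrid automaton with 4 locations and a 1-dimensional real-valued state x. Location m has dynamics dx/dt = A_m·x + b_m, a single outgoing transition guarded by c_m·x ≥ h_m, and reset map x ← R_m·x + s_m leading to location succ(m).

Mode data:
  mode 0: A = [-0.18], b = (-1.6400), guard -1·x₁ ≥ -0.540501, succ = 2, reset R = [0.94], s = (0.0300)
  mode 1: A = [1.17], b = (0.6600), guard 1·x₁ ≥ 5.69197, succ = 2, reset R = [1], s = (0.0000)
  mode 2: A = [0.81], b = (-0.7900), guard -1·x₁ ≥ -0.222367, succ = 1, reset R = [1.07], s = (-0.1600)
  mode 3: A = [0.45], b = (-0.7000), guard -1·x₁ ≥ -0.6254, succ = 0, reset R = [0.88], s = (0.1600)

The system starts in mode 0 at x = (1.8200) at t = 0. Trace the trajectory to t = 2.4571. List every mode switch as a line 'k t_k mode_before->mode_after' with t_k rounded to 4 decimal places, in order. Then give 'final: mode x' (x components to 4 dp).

1 0.6916 0->2
2 1.3626 2->1
final: 1 1.7464

Mode 0: guard c·x = -0.5405 hit at Δt = 0.6916 (t = 0.6916), x⁻ = (0.5405) → reset → x⁺ = (0.5381), jump to mode 2
Mode 2: guard c·x = -0.2224 hit at Δt = 0.6710 (t = 1.3626), x⁻ = (0.2224) → reset → x⁺ = (0.0779), jump to mode 1
Mode 1: flow for 1.0945 to horizon, guard not reached → x = (1.7464)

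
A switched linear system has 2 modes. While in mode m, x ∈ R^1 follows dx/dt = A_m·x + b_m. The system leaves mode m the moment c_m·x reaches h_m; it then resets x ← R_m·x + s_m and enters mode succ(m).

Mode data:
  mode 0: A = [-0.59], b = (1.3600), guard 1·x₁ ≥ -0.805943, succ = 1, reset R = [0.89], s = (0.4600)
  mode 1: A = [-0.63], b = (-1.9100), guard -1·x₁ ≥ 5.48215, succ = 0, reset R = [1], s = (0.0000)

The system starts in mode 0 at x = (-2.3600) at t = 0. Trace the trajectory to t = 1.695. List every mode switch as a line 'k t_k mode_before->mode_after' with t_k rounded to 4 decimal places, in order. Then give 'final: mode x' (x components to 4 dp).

Mode 0: guard c·x = -0.8059 hit at Δt = 0.6867 (t = 0.6867), x⁻ = (-0.8059) → reset → x⁺ = (-0.2573), jump to mode 1
Mode 1: flow for 1.0083 to horizon, guard not reached → x = (-1.5618)

1 0.6867 0->1
final: 1 -1.5618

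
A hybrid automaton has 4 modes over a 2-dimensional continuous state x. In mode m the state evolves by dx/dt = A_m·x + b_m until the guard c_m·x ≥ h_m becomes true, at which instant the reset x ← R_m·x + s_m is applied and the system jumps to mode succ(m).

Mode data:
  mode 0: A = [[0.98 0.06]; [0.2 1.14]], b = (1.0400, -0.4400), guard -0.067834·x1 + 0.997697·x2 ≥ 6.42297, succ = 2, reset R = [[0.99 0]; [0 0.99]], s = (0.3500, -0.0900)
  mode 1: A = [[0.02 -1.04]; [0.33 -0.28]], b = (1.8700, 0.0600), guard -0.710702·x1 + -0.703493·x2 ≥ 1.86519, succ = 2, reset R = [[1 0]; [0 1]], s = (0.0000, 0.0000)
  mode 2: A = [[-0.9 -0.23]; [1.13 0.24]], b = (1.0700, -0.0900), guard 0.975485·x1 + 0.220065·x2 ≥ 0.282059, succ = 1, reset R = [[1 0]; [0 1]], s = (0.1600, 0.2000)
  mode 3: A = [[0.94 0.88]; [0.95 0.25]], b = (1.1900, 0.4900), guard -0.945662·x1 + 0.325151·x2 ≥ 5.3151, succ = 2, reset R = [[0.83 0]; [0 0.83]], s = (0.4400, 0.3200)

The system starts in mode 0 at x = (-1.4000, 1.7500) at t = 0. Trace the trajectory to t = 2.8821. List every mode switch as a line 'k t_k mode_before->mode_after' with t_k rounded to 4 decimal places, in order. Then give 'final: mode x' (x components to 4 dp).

Mode 0: guard c·x = 6.4230 hit at Δt = 1.4425 (t = 1.4425), x⁻ = (-1.8898, 6.3093) → reset → x⁺ = (-1.5209, 6.1562), jump to mode 2
Mode 2: guard c·x = 0.2821 hit at Δt = 0.5226 (t = 1.9651), x⁻ = (-1.0903, 6.1148) → reset → x⁺ = (-0.9303, 6.3148), jump to mode 1
Mode 1: flow for 0.9170 to horizon, guard not reached → x = (-4.3041, 4.1713)

1 1.4425 0->2
2 1.9651 2->1
final: 1 -4.3041 4.1713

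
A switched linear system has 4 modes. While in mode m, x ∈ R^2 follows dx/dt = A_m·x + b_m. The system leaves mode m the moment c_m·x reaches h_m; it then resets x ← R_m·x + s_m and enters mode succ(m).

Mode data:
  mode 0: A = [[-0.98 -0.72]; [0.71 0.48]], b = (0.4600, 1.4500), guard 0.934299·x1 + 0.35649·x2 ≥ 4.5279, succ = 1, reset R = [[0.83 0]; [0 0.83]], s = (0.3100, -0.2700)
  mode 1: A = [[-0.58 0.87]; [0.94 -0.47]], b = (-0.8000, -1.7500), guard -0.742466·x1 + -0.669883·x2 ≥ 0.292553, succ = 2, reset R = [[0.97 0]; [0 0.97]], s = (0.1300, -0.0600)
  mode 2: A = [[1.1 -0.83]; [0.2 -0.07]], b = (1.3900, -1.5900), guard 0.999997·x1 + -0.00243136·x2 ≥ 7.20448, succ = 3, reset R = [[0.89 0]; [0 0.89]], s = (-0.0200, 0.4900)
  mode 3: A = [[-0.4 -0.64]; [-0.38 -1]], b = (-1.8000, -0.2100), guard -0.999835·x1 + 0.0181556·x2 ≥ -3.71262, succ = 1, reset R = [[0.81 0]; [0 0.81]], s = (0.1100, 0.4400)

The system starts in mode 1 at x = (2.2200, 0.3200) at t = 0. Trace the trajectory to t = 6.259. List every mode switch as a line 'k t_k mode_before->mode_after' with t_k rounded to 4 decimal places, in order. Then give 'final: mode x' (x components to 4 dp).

1 1.4080 1->2
2 2.6162 2->3
3 3.5772 3->1
4 4.7760 1->2
5 5.8842 2->3
final: 3 5.1788 -1.5386

Mode 1: guard c·x = 0.2926 hit at Δt = 1.4080 (t = 1.4080), x⁻ = (0.1682, -0.6232) → reset → x⁺ = (0.2932, -0.6645), jump to mode 2
Mode 2: guard c·x = 7.2045 hit at Δt = 1.2082 (t = 2.6162), x⁻ = (7.2002, -1.7679) → reset → x⁺ = (6.3882, -1.0835), jump to mode 3
Mode 3: guard c·x = -3.7126 hit at Δt = 0.9610 (t = 3.5772), x⁻ = (3.6833, -1.6499) → reset → x⁺ = (3.0935, -0.8964), jump to mode 1
Mode 1: guard c·x = 0.2926 hit at Δt = 1.1988 (t = 4.7760), x⁻ = (0.3776, -0.8553) → reset → x⁺ = (0.4963, -0.8896), jump to mode 2
Mode 2: guard c·x = 7.2045 hit at Δt = 1.1082 (t = 5.8842), x⁻ = (7.2000, -1.8469) → reset → x⁺ = (6.3880, -1.1537), jump to mode 3
Mode 3: flow for 0.3748 to horizon, guard not reached → x = (5.1788, -1.5386)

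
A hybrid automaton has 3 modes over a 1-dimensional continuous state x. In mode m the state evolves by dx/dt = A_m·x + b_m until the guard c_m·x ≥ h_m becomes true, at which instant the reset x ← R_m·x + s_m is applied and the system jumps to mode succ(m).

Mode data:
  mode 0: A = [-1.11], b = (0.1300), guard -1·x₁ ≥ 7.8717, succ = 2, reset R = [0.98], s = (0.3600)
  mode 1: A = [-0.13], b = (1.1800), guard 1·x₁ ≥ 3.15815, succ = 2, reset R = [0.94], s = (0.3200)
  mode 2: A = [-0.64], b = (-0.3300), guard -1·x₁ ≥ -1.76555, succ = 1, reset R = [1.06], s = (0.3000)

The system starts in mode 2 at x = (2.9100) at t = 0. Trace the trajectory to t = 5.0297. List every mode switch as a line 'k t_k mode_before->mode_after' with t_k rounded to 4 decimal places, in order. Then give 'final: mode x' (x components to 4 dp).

Mode 2: guard c·x = -1.7655 hit at Δt = 0.6353 (t = 0.6353), x⁻ = (1.7655) → reset → x⁺ = (2.1715), jump to mode 1
Mode 1: guard c·x = 3.1582 hit at Δt = 1.1860 (t = 1.8213), x⁻ = (3.1581) → reset → x⁺ = (3.2887), jump to mode 2
Mode 2: guard c·x = -1.7655 hit at Δt = 0.7991 (t = 2.6204), x⁻ = (1.7656) → reset → x⁺ = (2.1715), jump to mode 1
Mode 1: guard c·x = 3.1582 hit at Δt = 1.1860 (t = 3.8064), x⁻ = (3.1581) → reset → x⁺ = (3.2887), jump to mode 2
Mode 2: guard c·x = -1.7655 hit at Δt = 0.7991 (t = 4.6055), x⁻ = (1.7656) → reset → x⁺ = (2.1715), jump to mode 1
Mode 1: flow for 0.4242 to horizon, guard not reached → x = (2.5419)

1 0.6353 2->1
2 1.8213 1->2
3 2.6204 2->1
4 3.8064 1->2
5 4.6055 2->1
final: 1 2.5419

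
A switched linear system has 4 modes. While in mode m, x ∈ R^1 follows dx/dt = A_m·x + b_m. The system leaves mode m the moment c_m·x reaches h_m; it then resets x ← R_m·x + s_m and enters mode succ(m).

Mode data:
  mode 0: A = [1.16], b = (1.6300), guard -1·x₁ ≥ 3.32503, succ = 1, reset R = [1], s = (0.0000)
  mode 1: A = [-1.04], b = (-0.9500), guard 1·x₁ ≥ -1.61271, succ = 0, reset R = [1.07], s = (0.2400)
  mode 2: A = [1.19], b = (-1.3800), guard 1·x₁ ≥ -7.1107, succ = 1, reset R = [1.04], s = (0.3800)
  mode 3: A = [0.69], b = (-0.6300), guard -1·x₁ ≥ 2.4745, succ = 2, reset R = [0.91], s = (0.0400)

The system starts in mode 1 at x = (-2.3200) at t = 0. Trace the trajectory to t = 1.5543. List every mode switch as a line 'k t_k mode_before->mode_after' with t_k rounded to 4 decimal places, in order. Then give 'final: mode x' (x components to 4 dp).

1 0.6720 1->0
final: 0 -1.6290

Mode 1: guard c·x = -1.6127 hit at Δt = 0.6720 (t = 0.6720), x⁻ = (-1.6127) → reset → x⁺ = (-1.4856), jump to mode 0
Mode 0: flow for 0.8823 to horizon, guard not reached → x = (-1.6290)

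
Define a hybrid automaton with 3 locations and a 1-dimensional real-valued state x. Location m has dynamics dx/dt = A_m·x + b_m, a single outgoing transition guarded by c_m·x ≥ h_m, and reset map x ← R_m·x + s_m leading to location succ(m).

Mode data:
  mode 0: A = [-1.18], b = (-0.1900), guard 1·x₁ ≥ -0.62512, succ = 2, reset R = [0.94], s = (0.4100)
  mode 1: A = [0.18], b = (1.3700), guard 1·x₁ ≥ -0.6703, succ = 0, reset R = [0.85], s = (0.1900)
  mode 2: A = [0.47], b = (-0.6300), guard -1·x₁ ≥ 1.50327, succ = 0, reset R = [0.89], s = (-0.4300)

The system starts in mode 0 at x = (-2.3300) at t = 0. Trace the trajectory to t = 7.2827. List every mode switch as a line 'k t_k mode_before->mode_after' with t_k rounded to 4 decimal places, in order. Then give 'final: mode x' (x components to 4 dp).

Mode 0: guard c·x = -0.6251 hit at Δt = 1.3067 (t = 1.3067), x⁻ = (-0.6251) → reset → x⁺ = (-0.1776), jump to mode 2
Mode 2: guard c·x = 1.5033 hit at Δt = 1.3355 (t = 2.6422), x⁻ = (-1.5033) → reset → x⁺ = (-1.7679), jump to mode 0
Mode 0: guard c·x = -0.6251 hit at Δt = 1.0525 (t = 3.6947), x⁻ = (-0.6251) → reset → x⁺ = (-0.1776), jump to mode 2
Mode 2: guard c·x = 1.5033 hit at Δt = 1.3355 (t = 5.0302), x⁻ = (-1.5033) → reset → x⁺ = (-1.7679), jump to mode 0
Mode 0: guard c·x = -0.6251 hit at Δt = 1.0525 (t = 6.0827), x⁻ = (-0.6251) → reset → x⁺ = (-0.1776), jump to mode 2
Mode 2: flow for 1.2000 to horizon, guard not reached → x = (-1.3278)

1 1.3067 0->2
2 2.6422 2->0
3 3.6947 0->2
4 5.0302 2->0
5 6.0827 0->2
final: 2 -1.3278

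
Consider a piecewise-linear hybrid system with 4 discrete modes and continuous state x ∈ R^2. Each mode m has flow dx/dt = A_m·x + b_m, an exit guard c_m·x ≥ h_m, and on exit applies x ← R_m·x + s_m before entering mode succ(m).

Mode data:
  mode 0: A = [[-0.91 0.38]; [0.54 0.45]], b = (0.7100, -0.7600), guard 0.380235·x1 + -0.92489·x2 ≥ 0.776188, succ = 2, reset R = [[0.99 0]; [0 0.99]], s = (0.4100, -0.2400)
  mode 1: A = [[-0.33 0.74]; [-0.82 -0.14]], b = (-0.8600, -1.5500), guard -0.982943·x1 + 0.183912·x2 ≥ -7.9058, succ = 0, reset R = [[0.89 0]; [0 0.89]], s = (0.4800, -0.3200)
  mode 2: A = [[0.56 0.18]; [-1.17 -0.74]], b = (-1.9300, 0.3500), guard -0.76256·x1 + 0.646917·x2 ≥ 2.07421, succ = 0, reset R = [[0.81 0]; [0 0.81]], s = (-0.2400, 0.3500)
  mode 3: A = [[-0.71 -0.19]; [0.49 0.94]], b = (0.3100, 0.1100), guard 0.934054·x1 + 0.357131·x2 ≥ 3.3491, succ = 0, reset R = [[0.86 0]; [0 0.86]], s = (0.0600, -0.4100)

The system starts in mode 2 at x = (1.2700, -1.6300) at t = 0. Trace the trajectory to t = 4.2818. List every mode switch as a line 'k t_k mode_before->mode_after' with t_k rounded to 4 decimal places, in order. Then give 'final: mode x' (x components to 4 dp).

Mode 2: guard c·x = 2.0742 hit at Δt = 1.5746 (t = 1.5746), x⁻ = (-2.2854, 0.5123) → reset → x⁺ = (-2.0912, 0.7650), jump to mode 0
Mode 0: guard c·x = 0.7762 hit at Δt = 1.3084 (t = 2.8830), x⁻ = (-0.1681, -0.9083) → reset → x⁺ = (0.2436, -1.1392), jump to mode 2
Mode 2: guard c·x = 2.0742 hit at Δt = 0.9876 (t = 3.8706), x⁻ = (-2.2404, 0.5654) → reset → x⁺ = (-2.0547, 0.8080), jump to mode 0
Mode 0: flow for 0.4112 to horizon, guard not reached → x = (-1.1043, 0.2491)

1 1.5746 2->0
2 2.8830 0->2
3 3.8706 2->0
final: 0 -1.1043 0.2491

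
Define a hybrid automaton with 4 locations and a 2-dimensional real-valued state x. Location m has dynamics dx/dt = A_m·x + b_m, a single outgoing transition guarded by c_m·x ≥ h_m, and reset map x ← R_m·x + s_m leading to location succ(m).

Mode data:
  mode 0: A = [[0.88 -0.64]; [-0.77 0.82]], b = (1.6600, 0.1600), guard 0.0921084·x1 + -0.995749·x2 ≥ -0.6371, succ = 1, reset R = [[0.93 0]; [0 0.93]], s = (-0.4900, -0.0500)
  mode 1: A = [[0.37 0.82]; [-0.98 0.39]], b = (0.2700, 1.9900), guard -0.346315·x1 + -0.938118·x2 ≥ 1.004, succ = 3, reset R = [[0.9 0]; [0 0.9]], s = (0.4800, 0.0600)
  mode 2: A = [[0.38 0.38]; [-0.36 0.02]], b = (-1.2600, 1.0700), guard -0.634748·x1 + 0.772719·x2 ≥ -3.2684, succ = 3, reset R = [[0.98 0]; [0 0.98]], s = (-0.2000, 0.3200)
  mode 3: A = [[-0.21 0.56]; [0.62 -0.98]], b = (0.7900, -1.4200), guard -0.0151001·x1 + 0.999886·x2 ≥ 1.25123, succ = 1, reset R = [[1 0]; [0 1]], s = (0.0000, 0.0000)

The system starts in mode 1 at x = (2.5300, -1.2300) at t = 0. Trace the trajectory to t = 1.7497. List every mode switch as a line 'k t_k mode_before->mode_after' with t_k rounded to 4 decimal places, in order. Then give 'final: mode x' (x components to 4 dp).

1 0.6736 1->3
final: 3 2.3799 -0.5339

Mode 1: guard c·x = 1.0040 hit at Δt = 0.6736 (t = 0.6736), x⁻ = (2.4639, -1.9798) → reset → x⁺ = (2.6975, -1.7218), jump to mode 3
Mode 3: flow for 1.0761 to horizon, guard not reached → x = (2.3799, -0.5339)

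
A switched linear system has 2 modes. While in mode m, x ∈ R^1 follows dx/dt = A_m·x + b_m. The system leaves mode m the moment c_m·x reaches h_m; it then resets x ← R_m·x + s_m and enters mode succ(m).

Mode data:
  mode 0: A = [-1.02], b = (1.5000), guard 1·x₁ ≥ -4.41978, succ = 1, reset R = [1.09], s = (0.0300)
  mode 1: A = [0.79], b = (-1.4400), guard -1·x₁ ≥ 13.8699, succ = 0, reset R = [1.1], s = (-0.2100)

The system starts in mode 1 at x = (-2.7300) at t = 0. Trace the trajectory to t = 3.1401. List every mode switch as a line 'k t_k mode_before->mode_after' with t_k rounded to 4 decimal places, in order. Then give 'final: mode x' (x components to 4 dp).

1 1.5664 1->0
2 2.6019 0->1
final: 1 -8.2901

Mode 1: guard c·x = 13.8699 hit at Δt = 1.5664 (t = 1.5664), x⁻ = (-13.8699) → reset → x⁺ = (-15.4669), jump to mode 0
Mode 0: guard c·x = -4.4198 hit at Δt = 1.0355 (t = 2.6019), x⁻ = (-4.4198) → reset → x⁺ = (-4.7876), jump to mode 1
Mode 1: flow for 0.5382 to horizon, guard not reached → x = (-8.2901)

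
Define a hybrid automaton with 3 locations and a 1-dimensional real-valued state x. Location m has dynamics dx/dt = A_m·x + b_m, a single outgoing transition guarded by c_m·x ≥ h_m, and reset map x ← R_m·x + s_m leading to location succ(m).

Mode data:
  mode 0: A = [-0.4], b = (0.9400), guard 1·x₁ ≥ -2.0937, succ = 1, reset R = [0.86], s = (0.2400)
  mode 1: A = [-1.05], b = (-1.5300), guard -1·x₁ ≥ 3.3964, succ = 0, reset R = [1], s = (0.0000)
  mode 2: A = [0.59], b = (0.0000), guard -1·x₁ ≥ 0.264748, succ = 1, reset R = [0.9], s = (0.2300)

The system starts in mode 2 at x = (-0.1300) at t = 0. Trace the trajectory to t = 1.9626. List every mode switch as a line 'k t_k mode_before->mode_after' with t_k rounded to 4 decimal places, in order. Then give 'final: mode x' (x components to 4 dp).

1 1.2055 2->1
final: 1 -0.8028

Mode 2: guard c·x = 0.2647 hit at Δt = 1.2055 (t = 1.2055), x⁻ = (-0.2647) → reset → x⁺ = (-0.0083), jump to mode 1
Mode 1: flow for 0.7571 to horizon, guard not reached → x = (-0.8028)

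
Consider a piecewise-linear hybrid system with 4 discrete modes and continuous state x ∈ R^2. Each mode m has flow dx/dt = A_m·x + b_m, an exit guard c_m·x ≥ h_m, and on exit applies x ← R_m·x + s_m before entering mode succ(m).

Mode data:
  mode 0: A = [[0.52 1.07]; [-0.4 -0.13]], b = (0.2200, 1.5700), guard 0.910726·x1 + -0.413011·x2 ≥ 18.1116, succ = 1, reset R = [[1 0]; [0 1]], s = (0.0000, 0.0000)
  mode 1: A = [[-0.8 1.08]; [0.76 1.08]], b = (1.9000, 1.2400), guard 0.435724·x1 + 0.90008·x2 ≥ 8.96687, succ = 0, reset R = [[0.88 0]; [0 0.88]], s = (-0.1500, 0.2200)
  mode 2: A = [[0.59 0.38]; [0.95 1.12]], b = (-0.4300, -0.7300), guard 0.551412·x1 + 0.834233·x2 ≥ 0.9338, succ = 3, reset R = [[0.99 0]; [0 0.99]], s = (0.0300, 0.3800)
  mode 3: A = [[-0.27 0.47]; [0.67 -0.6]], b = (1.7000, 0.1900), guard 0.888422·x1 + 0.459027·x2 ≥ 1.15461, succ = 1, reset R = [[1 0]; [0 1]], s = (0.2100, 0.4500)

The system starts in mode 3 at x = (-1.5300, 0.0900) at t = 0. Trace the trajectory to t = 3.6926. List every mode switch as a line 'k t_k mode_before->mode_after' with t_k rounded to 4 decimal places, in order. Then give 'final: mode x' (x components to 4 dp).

Mode 3: guard c·x = 1.1546 hit at Δt = 1.5581 (t = 1.5581), x⁻ = (1.1506, 0.2884) → reset → x⁺ = (1.3606, 0.7384), jump to mode 1
Mode 1: guard c·x = 8.9669 hit at Δt = 0.9970 (t = 2.5551), x⁻ = (4.7651, 7.6555) → reset → x⁺ = (4.0433, 6.9569), jump to mode 0
Mode 0: flow for 1.1375 to horizon, guard not reached → x = (17.1493, 3.2255)

1 1.5581 3->1
2 2.5551 1->0
final: 0 17.1493 3.2255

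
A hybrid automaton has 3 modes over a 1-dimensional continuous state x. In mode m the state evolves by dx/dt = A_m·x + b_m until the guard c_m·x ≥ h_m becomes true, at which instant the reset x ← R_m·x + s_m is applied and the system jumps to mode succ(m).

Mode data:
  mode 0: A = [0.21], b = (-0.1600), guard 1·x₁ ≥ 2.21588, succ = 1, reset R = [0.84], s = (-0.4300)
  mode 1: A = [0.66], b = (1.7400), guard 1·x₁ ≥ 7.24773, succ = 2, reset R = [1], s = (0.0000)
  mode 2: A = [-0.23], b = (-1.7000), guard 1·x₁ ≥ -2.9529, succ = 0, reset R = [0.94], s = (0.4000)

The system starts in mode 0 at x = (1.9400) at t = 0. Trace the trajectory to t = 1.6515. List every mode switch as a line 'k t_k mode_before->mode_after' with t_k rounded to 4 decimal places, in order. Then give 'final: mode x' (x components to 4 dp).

Mode 0: guard c·x = 2.2159 hit at Δt = 1.0019 (t = 1.0019), x⁻ = (2.2159) → reset → x⁺ = (1.4313), jump to mode 1
Mode 1: flow for 0.6496 to horizon, guard not reached → x = (3.6088)

1 1.0019 0->1
final: 1 3.6088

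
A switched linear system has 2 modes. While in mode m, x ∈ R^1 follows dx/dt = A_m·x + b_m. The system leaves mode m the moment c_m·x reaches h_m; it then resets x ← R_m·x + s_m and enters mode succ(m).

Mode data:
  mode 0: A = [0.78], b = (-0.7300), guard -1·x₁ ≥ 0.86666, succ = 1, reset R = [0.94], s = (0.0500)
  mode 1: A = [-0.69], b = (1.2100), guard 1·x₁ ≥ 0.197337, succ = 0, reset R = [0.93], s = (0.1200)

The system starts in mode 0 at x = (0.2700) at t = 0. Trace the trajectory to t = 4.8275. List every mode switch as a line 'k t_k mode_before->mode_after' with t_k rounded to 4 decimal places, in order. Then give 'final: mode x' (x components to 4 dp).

1 1.2767 0->1
2 1.9742 1->0
3 3.3171 0->1
4 4.0146 1->0
final: 0 -0.2563

Mode 0: guard c·x = 0.8667 hit at Δt = 1.2767 (t = 1.2767), x⁻ = (-0.8667) → reset → x⁺ = (-0.7647), jump to mode 1
Mode 1: guard c·x = 0.1973 hit at Δt = 0.6975 (t = 1.9742), x⁻ = (0.1973) → reset → x⁺ = (0.3035), jump to mode 0
Mode 0: guard c·x = 0.8667 hit at Δt = 1.3429 (t = 3.3171), x⁻ = (-0.8667) → reset → x⁺ = (-0.7647), jump to mode 1
Mode 1: guard c·x = 0.1973 hit at Δt = 0.6975 (t = 4.0146), x⁻ = (0.1973) → reset → x⁺ = (0.3035), jump to mode 0
Mode 0: flow for 0.8129 to horizon, guard not reached → x = (-0.2563)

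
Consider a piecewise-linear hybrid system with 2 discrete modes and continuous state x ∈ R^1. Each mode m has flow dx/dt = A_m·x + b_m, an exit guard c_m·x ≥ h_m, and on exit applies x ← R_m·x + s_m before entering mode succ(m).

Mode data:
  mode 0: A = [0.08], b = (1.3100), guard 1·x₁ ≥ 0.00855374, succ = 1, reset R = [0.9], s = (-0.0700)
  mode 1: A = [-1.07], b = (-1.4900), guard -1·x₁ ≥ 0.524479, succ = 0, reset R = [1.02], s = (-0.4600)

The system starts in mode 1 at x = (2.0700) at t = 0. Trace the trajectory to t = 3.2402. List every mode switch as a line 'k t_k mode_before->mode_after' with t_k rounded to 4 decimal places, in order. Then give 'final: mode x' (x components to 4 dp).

Mode 1: guard c·x = 0.5245 hit at Δt = 1.2930 (t = 1.2930), x⁻ = (-0.5245) → reset → x⁺ = (-0.9950), jump to mode 0
Mode 0: guard c·x = 0.0086 hit at Δt = 0.7901 (t = 2.0831), x⁻ = (0.0086) → reset → x⁺ = (-0.0623), jump to mode 1
Mode 1: guard c·x = 0.5245 hit at Δt = 0.3989 (t = 2.4820), x⁻ = (-0.5245) → reset → x⁺ = (-0.9950), jump to mode 0
Mode 0: flow for 0.7582 to horizon, guard not reached → x = (-0.0332)

1 1.2930 1->0
2 2.0831 0->1
3 2.4820 1->0
final: 0 -0.0332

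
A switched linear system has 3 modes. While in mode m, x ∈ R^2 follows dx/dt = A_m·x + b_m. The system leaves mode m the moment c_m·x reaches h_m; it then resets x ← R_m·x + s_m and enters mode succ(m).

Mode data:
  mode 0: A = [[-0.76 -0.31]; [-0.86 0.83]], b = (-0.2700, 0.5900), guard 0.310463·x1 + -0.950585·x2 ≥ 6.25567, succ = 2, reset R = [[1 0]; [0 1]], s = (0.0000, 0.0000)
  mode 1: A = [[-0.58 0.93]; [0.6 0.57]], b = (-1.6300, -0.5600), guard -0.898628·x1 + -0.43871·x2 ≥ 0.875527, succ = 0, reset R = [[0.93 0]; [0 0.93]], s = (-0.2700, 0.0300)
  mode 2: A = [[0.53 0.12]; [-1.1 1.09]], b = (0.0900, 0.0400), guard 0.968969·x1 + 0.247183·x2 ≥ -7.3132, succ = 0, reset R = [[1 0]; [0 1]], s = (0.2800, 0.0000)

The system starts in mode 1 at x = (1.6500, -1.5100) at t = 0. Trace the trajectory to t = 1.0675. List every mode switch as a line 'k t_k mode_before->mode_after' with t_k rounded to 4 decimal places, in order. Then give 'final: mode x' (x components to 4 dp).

Mode 1: guard c·x = 0.8755 hit at Δt = 0.4508 (t = 0.4508), x⁻ = (-0.0067, -1.9820) → reset → x⁺ = (-0.2762, -1.8132), jump to mode 0
Mode 0: flow for 0.6167 to horizon, guard not reached → x = (0.0174, -2.4528)

1 0.4508 1->0
final: 0 0.0174 -2.4528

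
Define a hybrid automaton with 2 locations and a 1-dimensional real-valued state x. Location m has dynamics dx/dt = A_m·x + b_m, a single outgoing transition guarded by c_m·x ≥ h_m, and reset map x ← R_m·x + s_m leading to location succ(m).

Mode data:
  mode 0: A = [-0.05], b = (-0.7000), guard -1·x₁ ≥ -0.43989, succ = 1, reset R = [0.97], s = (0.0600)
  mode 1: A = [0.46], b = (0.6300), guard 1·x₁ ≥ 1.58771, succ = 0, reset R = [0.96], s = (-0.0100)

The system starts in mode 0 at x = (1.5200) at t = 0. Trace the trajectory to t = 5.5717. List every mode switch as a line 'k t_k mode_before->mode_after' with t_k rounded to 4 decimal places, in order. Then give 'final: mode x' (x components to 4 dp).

Mode 0: guard c·x = -0.4399 hit at Δt = 1.4427 (t = 1.4427), x⁻ = (0.4399) → reset → x⁺ = (0.4867), jump to mode 1
Mode 1: guard c·x = 1.5877 hit at Δt = 1.0124 (t = 2.4551), x⁻ = (1.5877) → reset → x⁺ = (1.5142), jump to mode 0
Mode 0: guard c·x = -0.4399 hit at Δt = 1.4352 (t = 3.8903), x⁻ = (0.4399) → reset → x⁺ = (0.4867), jump to mode 1
Mode 1: guard c·x = 1.5877 hit at Δt = 1.0124 (t = 4.9027), x⁻ = (1.5877) → reset → x⁺ = (1.5142), jump to mode 0
Mode 0: flow for 0.6690 to horizon, guard not reached → x = (1.0039)

1 1.4427 0->1
2 2.4551 1->0
3 3.8903 0->1
4 4.9027 1->0
final: 0 1.0039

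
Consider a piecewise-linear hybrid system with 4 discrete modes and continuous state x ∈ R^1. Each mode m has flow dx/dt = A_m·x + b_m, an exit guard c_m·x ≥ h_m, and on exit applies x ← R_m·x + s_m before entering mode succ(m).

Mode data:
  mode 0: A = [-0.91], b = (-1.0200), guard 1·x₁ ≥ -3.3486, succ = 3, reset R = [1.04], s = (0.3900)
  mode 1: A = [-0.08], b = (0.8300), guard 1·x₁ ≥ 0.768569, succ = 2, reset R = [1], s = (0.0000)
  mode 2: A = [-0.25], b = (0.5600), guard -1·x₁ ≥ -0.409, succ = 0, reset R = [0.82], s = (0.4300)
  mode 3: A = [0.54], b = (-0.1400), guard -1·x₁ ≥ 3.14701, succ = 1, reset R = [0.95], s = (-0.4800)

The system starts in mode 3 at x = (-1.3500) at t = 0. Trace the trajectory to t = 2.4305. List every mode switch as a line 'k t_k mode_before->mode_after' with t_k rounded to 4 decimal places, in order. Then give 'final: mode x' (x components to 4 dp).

1 1.3886 3->1
final: 1 -2.3625

Mode 3: guard c·x = 3.1470 hit at Δt = 1.3886 (t = 1.3886), x⁻ = (-3.1470) → reset → x⁺ = (-3.4697), jump to mode 1
Mode 1: flow for 1.0419 to horizon, guard not reached → x = (-2.3625)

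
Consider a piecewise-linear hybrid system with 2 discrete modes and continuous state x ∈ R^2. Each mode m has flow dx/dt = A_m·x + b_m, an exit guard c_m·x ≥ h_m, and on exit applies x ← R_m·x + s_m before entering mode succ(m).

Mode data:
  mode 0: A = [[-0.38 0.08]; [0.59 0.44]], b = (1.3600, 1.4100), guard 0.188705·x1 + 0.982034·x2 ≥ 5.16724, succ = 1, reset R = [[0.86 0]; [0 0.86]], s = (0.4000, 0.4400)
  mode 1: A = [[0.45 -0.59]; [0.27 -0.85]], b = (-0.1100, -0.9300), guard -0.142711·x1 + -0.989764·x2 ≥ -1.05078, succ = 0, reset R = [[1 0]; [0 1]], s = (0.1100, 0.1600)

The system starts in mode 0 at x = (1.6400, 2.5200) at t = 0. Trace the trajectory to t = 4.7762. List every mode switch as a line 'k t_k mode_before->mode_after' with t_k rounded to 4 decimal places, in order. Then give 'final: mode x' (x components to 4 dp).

Mode 0: guard c·x = 5.1672 hit at Δt = 0.5639 (t = 0.5639), x⁻ = (2.1627, 4.8462) → reset → x⁺ = (2.2599, 4.6077), jump to mode 1
Mode 1: guard c·x = -1.0508 hit at Δt = 1.4096 (t = 1.9735), x⁻ = (0.9868, 0.9194) → reset → x⁺ = (1.0968, 1.0794), jump to mode 0
Mode 0: guard c·x = 5.1672 hit at Δt = 1.0543 (t = 3.0278), x⁻ = (2.1174, 4.8549) → reset → x⁺ = (2.2209, 4.6152), jump to mode 1
Mode 1: guard c·x = -1.0508 hit at Δt = 1.3956 (t = 4.4234), x⁻ = (0.9183, 0.9292) → reset → x⁺ = (1.0283, 1.0892), jump to mode 0
Mode 0: flow for 0.3528 to horizon, guard not reached → x = (1.3900, 2.0819)

1 0.5639 0->1
2 1.9735 1->0
3 3.0278 0->1
4 4.4234 1->0
final: 0 1.3900 2.0819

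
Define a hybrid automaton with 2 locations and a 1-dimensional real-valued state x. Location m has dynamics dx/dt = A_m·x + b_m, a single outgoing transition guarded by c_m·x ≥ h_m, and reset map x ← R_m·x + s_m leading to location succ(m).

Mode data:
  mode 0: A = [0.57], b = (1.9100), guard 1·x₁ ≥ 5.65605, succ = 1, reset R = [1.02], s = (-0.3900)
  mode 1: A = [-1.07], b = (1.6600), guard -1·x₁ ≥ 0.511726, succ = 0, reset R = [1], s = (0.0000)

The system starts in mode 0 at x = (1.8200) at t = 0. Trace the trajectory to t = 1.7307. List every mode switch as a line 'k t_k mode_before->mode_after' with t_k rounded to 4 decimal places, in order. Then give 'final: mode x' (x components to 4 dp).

Mode 0: guard c·x = 5.6560 hit at Δt = 0.9736 (t = 0.9736), x⁻ = (5.6560) → reset → x⁺ = (5.3792), jump to mode 1
Mode 1: flow for 0.7571 to horizon, guard not reached → x = (3.2540)

1 0.9736 0->1
final: 1 3.2540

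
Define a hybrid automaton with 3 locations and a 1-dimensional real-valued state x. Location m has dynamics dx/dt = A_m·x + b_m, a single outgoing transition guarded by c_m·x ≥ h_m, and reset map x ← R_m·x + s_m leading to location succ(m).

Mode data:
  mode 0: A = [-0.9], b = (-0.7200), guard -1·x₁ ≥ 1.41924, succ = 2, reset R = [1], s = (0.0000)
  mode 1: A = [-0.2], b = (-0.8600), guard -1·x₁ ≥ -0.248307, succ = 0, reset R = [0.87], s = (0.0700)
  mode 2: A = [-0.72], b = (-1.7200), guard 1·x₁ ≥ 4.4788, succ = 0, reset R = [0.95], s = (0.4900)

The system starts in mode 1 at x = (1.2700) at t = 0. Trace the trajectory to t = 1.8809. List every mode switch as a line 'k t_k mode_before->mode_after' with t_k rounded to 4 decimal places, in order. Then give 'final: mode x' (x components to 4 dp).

Mode 1: guard c·x = -0.2483 hit at Δt = 1.0132 (t = 1.0132), x⁻ = (0.2483) → reset → x⁺ = (0.2860), jump to mode 0
Mode 0: flow for 0.8677 to horizon, guard not reached → x = (-0.3026)

1 1.0132 1->0
final: 0 -0.3026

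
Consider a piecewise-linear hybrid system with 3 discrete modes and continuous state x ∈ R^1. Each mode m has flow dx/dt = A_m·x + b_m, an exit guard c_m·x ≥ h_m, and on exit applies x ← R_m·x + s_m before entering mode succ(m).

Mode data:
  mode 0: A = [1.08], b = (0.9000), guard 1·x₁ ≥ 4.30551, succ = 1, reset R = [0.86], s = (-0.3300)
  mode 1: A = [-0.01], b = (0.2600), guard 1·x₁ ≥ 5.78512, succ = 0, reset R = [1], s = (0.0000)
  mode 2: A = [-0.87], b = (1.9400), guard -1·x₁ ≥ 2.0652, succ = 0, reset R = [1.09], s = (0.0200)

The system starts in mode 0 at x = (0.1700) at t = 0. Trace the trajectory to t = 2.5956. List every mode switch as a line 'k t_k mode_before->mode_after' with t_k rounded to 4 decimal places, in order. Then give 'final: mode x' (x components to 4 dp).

1 1.5125 0->1
final: 1 3.6165

Mode 0: guard c·x = 4.3055 hit at Δt = 1.5125 (t = 1.5125), x⁻ = (4.3055) → reset → x⁺ = (3.3727), jump to mode 1
Mode 1: flow for 1.0831 to horizon, guard not reached → x = (3.6165)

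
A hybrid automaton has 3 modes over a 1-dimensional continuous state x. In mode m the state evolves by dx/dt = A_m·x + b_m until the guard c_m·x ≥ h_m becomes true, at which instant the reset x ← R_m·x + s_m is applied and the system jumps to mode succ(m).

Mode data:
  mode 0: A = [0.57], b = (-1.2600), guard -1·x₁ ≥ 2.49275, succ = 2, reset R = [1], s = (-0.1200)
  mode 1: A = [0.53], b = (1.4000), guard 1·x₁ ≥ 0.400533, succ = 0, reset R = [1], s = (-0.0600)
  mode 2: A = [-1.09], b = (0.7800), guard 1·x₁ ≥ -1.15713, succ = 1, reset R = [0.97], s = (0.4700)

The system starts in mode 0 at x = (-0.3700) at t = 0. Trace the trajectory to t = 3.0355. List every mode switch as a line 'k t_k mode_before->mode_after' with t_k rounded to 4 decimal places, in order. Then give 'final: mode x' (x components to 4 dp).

Mode 0: guard c·x = 2.4928 hit at Δt = 1.0531 (t = 1.0531), x⁻ = (-2.4928) → reset → x⁺ = (-2.6128), jump to mode 2
Mode 2: guard c·x = -1.1571 hit at Δt = 0.5276 (t = 1.5807), x⁻ = (-1.1571) → reset → x⁺ = (-0.6524), jump to mode 1
Mode 1: guard c·x = 0.4005 hit at Δt = 0.8016 (t = 2.3823), x⁻ = (0.4005) → reset → x⁺ = (0.3405), jump to mode 0
Mode 0: flow for 0.6532 to horizon, guard not reached → x = (-0.5030)

1 1.0531 0->2
2 1.5807 2->1
3 2.3823 1->0
final: 0 -0.5030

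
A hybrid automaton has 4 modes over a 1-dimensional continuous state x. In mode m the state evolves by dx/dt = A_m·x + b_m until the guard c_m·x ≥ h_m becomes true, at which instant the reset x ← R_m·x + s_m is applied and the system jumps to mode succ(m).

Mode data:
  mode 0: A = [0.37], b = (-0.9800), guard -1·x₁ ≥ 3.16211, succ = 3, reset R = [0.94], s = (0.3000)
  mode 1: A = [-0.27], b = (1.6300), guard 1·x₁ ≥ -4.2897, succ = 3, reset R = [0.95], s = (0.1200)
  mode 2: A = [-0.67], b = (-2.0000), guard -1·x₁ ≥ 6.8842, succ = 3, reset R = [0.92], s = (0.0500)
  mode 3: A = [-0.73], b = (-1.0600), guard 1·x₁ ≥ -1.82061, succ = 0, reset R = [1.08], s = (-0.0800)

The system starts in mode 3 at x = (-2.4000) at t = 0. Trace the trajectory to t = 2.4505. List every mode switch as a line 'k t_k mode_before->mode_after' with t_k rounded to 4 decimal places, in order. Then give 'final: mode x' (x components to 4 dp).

1 1.2941 3->0
2 1.8704 0->3
final: 3 -2.2511

Mode 3: guard c·x = -1.8206 hit at Δt = 1.2941 (t = 1.2941), x⁻ = (-1.8206) → reset → x⁺ = (-2.0463), jump to mode 0
Mode 0: guard c·x = 3.1621 hit at Δt = 0.5763 (t = 1.8704), x⁻ = (-3.1621) → reset → x⁺ = (-2.6724), jump to mode 3
Mode 3: flow for 0.5801 to horizon, guard not reached → x = (-2.2511)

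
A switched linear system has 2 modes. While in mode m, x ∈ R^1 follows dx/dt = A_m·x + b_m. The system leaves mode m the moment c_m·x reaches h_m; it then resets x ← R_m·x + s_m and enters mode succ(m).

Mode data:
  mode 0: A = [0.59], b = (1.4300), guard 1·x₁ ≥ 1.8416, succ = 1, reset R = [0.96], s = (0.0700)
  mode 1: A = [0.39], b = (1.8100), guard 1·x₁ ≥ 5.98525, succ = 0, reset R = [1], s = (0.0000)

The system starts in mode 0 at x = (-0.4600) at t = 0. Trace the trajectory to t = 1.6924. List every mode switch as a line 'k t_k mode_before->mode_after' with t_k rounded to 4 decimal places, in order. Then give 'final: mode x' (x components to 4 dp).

Mode 0: guard c·x = 1.8416 hit at Δt = 1.3147 (t = 1.3147), x⁻ = (1.8416) → reset → x⁺ = (1.8379), jump to mode 1
Mode 1: flow for 0.3777 to horizon, guard not reached → x = (2.8662)

1 1.3147 0->1
final: 1 2.8662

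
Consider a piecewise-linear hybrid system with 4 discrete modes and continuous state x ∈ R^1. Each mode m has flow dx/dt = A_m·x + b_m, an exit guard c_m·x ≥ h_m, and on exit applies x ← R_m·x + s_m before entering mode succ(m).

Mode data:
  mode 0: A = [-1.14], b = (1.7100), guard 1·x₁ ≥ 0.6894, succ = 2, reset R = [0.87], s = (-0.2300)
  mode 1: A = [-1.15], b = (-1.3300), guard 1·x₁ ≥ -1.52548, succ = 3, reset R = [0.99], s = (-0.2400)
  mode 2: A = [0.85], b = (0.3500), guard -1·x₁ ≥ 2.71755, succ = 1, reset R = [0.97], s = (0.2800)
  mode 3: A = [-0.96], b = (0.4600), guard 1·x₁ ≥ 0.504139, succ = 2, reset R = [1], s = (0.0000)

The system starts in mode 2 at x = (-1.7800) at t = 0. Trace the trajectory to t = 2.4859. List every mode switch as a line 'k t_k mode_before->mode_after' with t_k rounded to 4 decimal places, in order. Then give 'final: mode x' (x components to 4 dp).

1 0.6140 2->1
2 1.6392 1->3
final: 3 -0.5098

Mode 2: guard c·x = 2.7176 hit at Δt = 0.6140 (t = 0.6140), x⁻ = (-2.7176) → reset → x⁺ = (-2.3560), jump to mode 1
Mode 1: guard c·x = -1.5255 hit at Δt = 1.0252 (t = 1.6392), x⁻ = (-1.5255) → reset → x⁺ = (-1.7502), jump to mode 3
Mode 3: flow for 0.8467 to horizon, guard not reached → x = (-0.5098)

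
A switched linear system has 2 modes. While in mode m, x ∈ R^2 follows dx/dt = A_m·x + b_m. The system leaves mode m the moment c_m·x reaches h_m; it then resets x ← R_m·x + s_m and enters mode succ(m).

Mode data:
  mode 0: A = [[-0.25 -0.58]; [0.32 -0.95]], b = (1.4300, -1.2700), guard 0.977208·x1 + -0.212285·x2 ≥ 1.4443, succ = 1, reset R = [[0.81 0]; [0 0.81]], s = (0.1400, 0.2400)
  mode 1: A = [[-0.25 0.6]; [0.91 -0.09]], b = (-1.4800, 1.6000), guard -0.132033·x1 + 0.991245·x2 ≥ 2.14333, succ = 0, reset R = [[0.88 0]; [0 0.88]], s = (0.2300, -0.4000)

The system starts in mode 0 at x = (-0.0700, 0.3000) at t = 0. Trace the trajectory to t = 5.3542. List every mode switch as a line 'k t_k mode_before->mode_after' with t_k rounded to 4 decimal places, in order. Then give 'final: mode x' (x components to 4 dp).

Mode 0: guard c·x = 1.4443 hit at Δt = 1.0138 (t = 1.0138), x⁻ = (1.3571, -0.5565) → reset → x⁺ = (1.2392, -0.2108), jump to mode 1
Mode 1: guard c·x = 2.1433 hit at Δt = 1.2239 (t = 2.2377), x⁻ = (0.0902, 2.1743) → reset → x⁺ = (0.3094, 1.5134), jump to mode 0
Mode 0: guard c·x = 1.4443 hit at Δt = 1.1751 (t = 3.4128), x⁻ = (1.4352, -0.1968) → reset → x⁺ = (1.3025, 0.0806), jump to mode 1
Mode 1: guard c·x = 2.1433 hit at Δt = 0.9944 (t = 4.4072), x⁻ = (0.3860, 2.2137) → reset → x⁺ = (0.5696, 1.5480), jump to mode 0
Mode 0: flow for 0.9470 to horizon, guard not reached → x = (1.3487, 0.0295)

1 1.0138 0->1
2 2.2377 1->0
3 3.4128 0->1
4 4.4072 1->0
final: 0 1.3487 0.0295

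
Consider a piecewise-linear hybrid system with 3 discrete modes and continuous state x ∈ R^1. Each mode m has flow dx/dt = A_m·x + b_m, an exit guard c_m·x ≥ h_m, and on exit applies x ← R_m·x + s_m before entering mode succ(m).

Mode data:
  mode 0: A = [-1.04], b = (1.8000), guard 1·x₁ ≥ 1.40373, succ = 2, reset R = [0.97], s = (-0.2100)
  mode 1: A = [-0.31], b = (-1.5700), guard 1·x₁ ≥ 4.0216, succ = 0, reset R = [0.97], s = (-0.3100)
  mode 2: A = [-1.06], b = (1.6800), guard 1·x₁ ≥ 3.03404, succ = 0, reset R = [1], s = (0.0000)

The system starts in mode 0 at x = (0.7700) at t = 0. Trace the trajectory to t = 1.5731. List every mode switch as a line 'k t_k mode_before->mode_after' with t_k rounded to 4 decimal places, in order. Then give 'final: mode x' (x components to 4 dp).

1 1.0362 0->2
final: 2 1.3397

Mode 0: guard c·x = 1.4037 hit at Δt = 1.0362 (t = 1.0362), x⁻ = (1.4037) → reset → x⁺ = (1.1516), jump to mode 2
Mode 2: flow for 0.5369 to horizon, guard not reached → x = (1.3397)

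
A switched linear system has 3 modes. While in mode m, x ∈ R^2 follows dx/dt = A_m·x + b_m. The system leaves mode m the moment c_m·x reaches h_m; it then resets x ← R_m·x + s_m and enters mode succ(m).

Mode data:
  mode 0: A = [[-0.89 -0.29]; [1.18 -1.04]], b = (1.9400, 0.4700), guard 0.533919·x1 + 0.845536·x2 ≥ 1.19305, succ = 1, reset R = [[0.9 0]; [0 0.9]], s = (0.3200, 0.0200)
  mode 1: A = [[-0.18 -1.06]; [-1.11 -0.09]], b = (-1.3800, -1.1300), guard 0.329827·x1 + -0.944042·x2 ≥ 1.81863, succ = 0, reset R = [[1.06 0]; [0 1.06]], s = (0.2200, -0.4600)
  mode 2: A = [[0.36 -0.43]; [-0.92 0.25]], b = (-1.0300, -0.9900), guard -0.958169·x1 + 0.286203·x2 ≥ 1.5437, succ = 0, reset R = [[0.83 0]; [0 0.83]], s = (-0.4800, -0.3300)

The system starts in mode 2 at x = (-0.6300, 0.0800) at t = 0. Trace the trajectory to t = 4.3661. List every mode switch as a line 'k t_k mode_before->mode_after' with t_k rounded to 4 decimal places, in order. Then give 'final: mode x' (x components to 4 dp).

1 0.6629 2->0
2 2.2066 0->1
3 3.6844 1->0
final: 0 1.4814 -0.2681

Mode 2: guard c·x = 1.5437 hit at Δt = 0.6629 (t = 0.6629), x⁻ = (-1.5832, 0.0933) → reset → x⁺ = (-1.7941, -0.2526), jump to mode 0
Mode 0: guard c·x = 1.1930 hit at Δt = 1.5437 (t = 2.2066), x⁻ = (1.1575, 0.6801) → reset → x⁺ = (1.3617, 0.6321), jump to mode 1
Mode 1: guard c·x = 1.8186 hit at Δt = 1.4778 (t = 3.6844), x⁻ = (0.3454, -1.8058) → reset → x⁺ = (0.5861, -2.3741), jump to mode 0
Mode 0: flow for 0.6817 to horizon, guard not reached → x = (1.4814, -0.2681)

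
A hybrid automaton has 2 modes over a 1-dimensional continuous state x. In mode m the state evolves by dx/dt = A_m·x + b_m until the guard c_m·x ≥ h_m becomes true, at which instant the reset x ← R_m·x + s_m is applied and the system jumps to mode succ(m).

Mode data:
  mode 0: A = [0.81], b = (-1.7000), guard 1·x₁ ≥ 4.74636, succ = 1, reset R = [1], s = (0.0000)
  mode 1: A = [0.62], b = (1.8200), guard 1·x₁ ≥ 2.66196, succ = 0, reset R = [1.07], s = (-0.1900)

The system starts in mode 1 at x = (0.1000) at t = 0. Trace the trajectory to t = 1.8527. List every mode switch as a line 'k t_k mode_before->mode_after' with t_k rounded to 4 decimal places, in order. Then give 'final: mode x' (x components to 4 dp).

1 0.9870 1->0
final: 0 3.2269

Mode 1: guard c·x = 2.6620 hit at Δt = 0.9870 (t = 0.9870), x⁻ = (2.6620) → reset → x⁺ = (2.6583), jump to mode 0
Mode 0: flow for 0.8657 to horizon, guard not reached → x = (3.2269)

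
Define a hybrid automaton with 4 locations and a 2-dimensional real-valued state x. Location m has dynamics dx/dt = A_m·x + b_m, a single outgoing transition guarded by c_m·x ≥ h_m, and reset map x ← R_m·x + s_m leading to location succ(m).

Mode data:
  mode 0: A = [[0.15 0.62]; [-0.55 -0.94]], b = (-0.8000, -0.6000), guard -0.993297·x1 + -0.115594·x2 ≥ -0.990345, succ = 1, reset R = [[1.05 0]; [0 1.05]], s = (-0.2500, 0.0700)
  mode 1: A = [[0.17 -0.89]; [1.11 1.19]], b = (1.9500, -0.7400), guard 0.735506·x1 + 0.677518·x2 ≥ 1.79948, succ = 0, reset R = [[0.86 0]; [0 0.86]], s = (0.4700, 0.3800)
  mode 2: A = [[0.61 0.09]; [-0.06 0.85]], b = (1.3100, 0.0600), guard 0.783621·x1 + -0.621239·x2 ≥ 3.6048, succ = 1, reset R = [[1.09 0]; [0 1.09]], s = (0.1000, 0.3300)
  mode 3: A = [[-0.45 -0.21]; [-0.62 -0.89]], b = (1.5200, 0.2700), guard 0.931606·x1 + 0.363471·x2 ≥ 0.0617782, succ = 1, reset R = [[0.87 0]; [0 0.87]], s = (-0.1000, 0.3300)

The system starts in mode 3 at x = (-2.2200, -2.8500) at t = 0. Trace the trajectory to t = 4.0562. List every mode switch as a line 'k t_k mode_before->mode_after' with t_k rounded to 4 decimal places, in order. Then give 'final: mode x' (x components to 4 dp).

Mode 3: guard c·x = 0.0618 hit at Δt = 1.1508 (t = 1.1508), x⁻ = (0.2830, -0.5554) → reset → x⁺ = (0.1462, -0.1532), jump to mode 1
Mode 1: guard c·x = 1.7995 hit at Δt = 0.9163 (t = 2.0671), x⁻ = (2.2808, 0.1800) → reset → x⁺ = (2.4315, 0.5348), jump to mode 0
Mode 0: guard c·x = -0.9903 hit at Δt = 1.4959 (t = 3.5630), x⁻ = (1.1290, -1.1338) → reset → x⁺ = (0.9354, -1.1205), jump to mode 1
Mode 1: flow for 0.4932 to horizon, guard not reached → x = (2.5983, -1.2690)

1 1.1508 3->1
2 2.0671 1->0
3 3.5630 0->1
final: 1 2.5983 -1.2690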